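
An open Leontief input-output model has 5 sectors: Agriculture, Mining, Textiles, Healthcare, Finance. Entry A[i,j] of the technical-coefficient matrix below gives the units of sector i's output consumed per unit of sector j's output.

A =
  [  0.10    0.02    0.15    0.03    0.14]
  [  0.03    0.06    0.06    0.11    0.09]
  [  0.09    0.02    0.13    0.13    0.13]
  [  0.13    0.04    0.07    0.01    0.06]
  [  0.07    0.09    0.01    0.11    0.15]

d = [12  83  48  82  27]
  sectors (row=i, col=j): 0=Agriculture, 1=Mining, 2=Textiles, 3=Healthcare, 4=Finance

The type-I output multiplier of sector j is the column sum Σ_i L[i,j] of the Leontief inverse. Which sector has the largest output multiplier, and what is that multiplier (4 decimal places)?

Finance (1.9852)

Form M = I − A:
  [  0.90   -0.02   -0.15   -0.03   -0.14]
  [ -0.03    0.94   -0.06   -0.11   -0.09]
  [ -0.09   -0.02    0.87   -0.13   -0.13]
  [ -0.13   -0.04   -0.07    0.99   -0.06]
  [ -0.07   -0.09   -0.01   -0.11    0.85]
Leontief inverse L = M⁻¹:
  [  1.1670    0.0563    0.2156    0.0964    0.2379]
  [  0.0810    1.0892    0.1033    0.1543    0.1554]
  [  0.1683    0.0596    1.2009    0.1951    0.2315]
  [  0.1763    0.0634    0.1209    1.0527    0.1285]
  [  0.1295    0.1289    0.0585    0.1628    1.2319]
Total output x = L · d:
  x_0 = 1.1670·12 + 0.0563·83 + 0.2156·48 + 0.0964·82 + 0.2379·27 = 43.3500
  x_1 = 0.0810·12 + 1.0892·83 + 0.1033·48 + 0.1543·82 + 0.1554·27 = 113.1798
  x_2 = 0.1683·12 + 0.0596·83 + 1.2009·48 + 0.1951·82 + 0.2315·27 = 86.8599
  x_3 = 0.1763·12 + 0.0634·83 + 0.1209·48 + 1.0527·82 + 0.1285·27 = 102.9726
  x_4 = 0.1295·12 + 0.1289·83 + 0.0585·48 + 0.1628·82 + 1.2319·27 = 61.6662
Output multipliers (column sums of L):
  Agriculture: 1.7220
  Mining: 1.3974
  Textiles: 1.6992
  Healthcare: 1.6612
  Finance: 1.9852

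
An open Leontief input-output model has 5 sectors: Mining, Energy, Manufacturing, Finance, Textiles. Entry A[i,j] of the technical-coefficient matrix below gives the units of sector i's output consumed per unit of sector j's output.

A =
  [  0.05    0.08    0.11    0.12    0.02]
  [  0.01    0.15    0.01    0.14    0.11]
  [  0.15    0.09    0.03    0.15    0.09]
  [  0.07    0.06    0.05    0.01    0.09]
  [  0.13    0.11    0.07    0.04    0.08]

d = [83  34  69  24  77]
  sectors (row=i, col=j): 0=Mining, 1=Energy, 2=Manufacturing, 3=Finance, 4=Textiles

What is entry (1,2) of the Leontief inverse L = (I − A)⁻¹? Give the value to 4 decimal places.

L[1,2] = 0.0413

Form M = I − A:
  [  0.95   -0.08   -0.11   -0.12   -0.02]
  [ -0.01    0.85   -0.01   -0.14   -0.11]
  [ -0.15   -0.09    0.97   -0.15   -0.09]
  [ -0.07   -0.06   -0.05    0.99   -0.09]
  [ -0.13   -0.11   -0.07   -0.04    0.92]
Leontief inverse L = M⁻¹:
  [  1.0991    0.1401    0.1404    0.1772    0.0717]
  [  0.0569    1.2218    0.0413    0.1928    0.1702]
  [  0.2090    0.1689    1.0786    0.2188    0.1517]
  [  0.1083    0.1092    0.0769    1.0554    0.1262]
  [  0.1827    0.1835    0.1102    0.1106    1.1345]
Total output x = L · d:
  x_0 = 1.0991·83 + 0.1401·34 + 0.1404·69 + 0.1772·24 + 0.0717·77 = 115.4557
  x_1 = 0.0569·83 + 1.2218·34 + 0.0413·69 + 0.1928·24 + 0.1702·77 = 66.8455
  x_2 = 0.2090·83 + 0.1689·34 + 1.0786·69 + 0.2188·24 + 0.1517·77 = 114.4375
  x_3 = 0.1083·83 + 0.1092·34 + 0.0769·69 + 1.0554·24 + 0.1262·77 = 53.0565
  x_4 = 0.1827·83 + 0.1835·34 + 0.1102·69 + 0.1106·24 + 1.1345·77 = 119.0164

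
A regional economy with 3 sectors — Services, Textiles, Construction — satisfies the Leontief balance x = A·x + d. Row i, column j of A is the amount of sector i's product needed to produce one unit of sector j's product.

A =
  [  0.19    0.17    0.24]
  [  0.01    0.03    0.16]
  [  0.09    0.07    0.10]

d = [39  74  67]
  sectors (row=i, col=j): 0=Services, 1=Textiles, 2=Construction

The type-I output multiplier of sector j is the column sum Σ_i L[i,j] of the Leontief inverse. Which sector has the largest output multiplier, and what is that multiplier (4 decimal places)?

Construction (1.7475)

Form M = I − A:
  [  0.81   -0.17   -0.24]
  [ -0.01    0.97   -0.16]
  [ -0.09   -0.07    0.90]
Leontief inverse L = M⁻¹:
  [  1.2806    0.2523    0.3864]
  [  0.0348    1.0512    0.1961]
  [  0.1308    0.1070    1.1650]
Total output x = L · d:
  x_0 = 1.2806·39 + 0.2523·74 + 0.3864·67 = 94.5010
  x_1 = 0.0348·39 + 1.0512·74 + 0.1961·67 = 92.2851
  x_2 = 0.1308·39 + 0.1070·74 + 1.1650·67 = 91.0723
Output multipliers (column sums of L):
  Services: 1.4461
  Textiles: 1.4105
  Construction: 1.7475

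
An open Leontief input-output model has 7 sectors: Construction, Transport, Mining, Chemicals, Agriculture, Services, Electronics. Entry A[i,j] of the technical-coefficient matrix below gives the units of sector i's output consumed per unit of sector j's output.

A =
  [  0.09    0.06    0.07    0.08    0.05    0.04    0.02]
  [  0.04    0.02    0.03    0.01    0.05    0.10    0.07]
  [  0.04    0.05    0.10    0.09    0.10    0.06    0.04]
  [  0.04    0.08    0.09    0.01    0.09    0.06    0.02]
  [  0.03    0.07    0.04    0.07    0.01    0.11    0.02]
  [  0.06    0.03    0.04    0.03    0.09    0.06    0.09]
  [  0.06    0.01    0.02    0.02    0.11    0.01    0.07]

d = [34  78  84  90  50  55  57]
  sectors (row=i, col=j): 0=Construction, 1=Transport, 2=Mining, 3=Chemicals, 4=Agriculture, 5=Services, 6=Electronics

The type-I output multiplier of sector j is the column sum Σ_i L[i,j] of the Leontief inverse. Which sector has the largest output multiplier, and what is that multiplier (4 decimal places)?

Agriculture (1.7944)

Form M = I − A:
  [  0.91   -0.06   -0.07   -0.08   -0.05   -0.04   -0.02]
  [ -0.04    0.98   -0.03   -0.01   -0.05   -0.10   -0.07]
  [ -0.04   -0.05    0.90   -0.09   -0.10   -0.06   -0.04]
  [ -0.04   -0.08   -0.09    0.99   -0.09   -0.06   -0.02]
  [ -0.03   -0.07   -0.04   -0.07    0.99   -0.11   -0.02]
  [ -0.06   -0.03   -0.04   -0.03   -0.09    0.94   -0.09]
  [ -0.06   -0.01   -0.02   -0.02   -0.11   -0.01    0.93]
Leontief inverse L = M⁻¹:
  [  1.1247    0.0936    0.1109    0.1122    0.0960    0.0838    0.0486]
  [  0.0676    1.0413    0.0551    0.0331    0.0873    0.1305    0.0974]
  [  0.0773    0.0888    1.1463    0.1272    0.1543    0.1129    0.0746]
  [  0.0707    0.1089    0.1249    1.0418    0.1315    0.1050    0.0505]
  [  0.0590    0.0950    0.0714    0.0921    1.0524    0.1467    0.0503]
  [  0.0932    0.0587    0.0727    0.0599    0.1338    1.0994    0.1201]
  [  0.0845    0.0333    0.0443    0.0443    0.1392    0.0407    1.0894]
Total output x = L · d:
  x_0 = 1.1247·34 + 0.0936·78 + 0.1109·84 + 0.1122·90 + 0.0960·50 + 0.0838·55 + 0.0486·57 = 77.1309
  x_1 = 0.0676·34 + 1.0413·78 + 0.0551·84 + 0.0331·90 + 0.0873·50 + 0.1305·55 + 0.0974·57 = 108.2189
  x_2 = 0.0773·34 + 0.0888·78 + 1.1463·84 + 0.1272·90 + 0.1543·50 + 0.1129·55 + 0.0746·57 = 135.4775
  x_3 = 0.0707·34 + 0.1089·78 + 0.1249·84 + 1.0418·90 + 0.1315·50 + 0.1050·55 + 0.0505·57 = 130.3772
  x_4 = 0.0590·34 + 0.0950·78 + 0.0714·84 + 0.0921·90 + 1.0524·50 + 0.1467·55 + 0.0503·57 = 87.2548
  x_5 = 0.0932·34 + 0.0587·78 + 0.0727·84 + 0.0599·90 + 0.1338·50 + 1.0994·55 + 0.1201·57 = 93.2555
  x_6 = 0.0845·34 + 0.0333·78 + 0.0443·84 + 0.0443·90 + 0.1392·50 + 0.0407·55 + 1.0894·57 = 84.4707
Output multipliers (column sums of L):
  Construction: 1.5770
  Transport: 1.5196
  Mining: 1.6257
  Chemicals: 1.5106
  Agriculture: 1.7944
  Services: 1.7191
  Electronics: 1.5309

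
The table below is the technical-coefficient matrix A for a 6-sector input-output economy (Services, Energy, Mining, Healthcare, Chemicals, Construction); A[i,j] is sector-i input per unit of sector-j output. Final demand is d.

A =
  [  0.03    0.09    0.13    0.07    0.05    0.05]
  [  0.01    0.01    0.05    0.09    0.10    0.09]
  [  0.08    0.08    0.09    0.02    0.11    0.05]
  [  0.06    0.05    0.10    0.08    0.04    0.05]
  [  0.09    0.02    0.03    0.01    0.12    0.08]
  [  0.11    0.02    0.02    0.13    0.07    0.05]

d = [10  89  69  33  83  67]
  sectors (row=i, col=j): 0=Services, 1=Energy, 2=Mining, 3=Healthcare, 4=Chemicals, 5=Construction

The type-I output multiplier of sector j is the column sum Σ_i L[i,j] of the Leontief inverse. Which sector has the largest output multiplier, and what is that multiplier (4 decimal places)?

Form M = I − A:
  [  0.97   -0.09   -0.13   -0.07   -0.05   -0.05]
  [ -0.01    0.99   -0.05   -0.09   -0.10   -0.09]
  [ -0.08   -0.08    0.91   -0.02   -0.11   -0.05]
  [ -0.06   -0.05   -0.10    0.92   -0.04   -0.05]
  [ -0.09   -0.02   -0.03   -0.01    0.88   -0.08]
  [ -0.11   -0.02   -0.02   -0.13   -0.07    0.95]
Leontief inverse L = M⁻¹:
  [  1.0745    0.1218    0.1781    0.1118    0.1096    0.0926]
  [  0.0533    1.0337    0.0858    0.1262    0.1468    0.1243]
  [  0.1254    0.1118    1.1374    0.0605    0.1723    0.0947]
  [  0.1005    0.0811    0.1467    1.1190    0.0911    0.0873]
  [  0.1303    0.0455    0.0671    0.0448    1.1685    0.1155]
  [  0.1515    0.0527    0.0714    0.1733    0.1180    1.0884]
Total output x = L · d:
  x_0 = 1.0745·10 + 0.1218·89 + 0.1781·69 + 0.1118·33 + 0.1096·83 + 0.0926·67 = 52.8651
  x_1 = 0.0533·10 + 1.0337·89 + 0.0858·69 + 0.1262·33 + 0.1468·83 + 0.1243·67 = 123.1365
  x_2 = 0.1254·10 + 0.1118·89 + 1.1374·69 + 0.0605·33 + 0.1723·83 + 0.0947·67 = 112.3211
  x_3 = 0.1005·10 + 0.0811·89 + 0.1467·69 + 1.1190·33 + 0.0911·83 + 0.0873·67 = 68.6809
  x_4 = 0.1303·10 + 0.0455·89 + 0.0671·69 + 0.0448·33 + 1.1685·83 + 0.1155·67 = 116.1843
  x_5 = 0.1515·10 + 0.0527·89 + 0.0714·69 + 0.1733·33 + 0.1180·83 + 1.0884·67 = 99.5639
Output multipliers (column sums of L):
  Services: 1.6355
  Energy: 1.4465
  Mining: 1.6865
  Healthcare: 1.6357
  Chemicals: 1.8063
  Construction: 1.6027

Chemicals (1.8063)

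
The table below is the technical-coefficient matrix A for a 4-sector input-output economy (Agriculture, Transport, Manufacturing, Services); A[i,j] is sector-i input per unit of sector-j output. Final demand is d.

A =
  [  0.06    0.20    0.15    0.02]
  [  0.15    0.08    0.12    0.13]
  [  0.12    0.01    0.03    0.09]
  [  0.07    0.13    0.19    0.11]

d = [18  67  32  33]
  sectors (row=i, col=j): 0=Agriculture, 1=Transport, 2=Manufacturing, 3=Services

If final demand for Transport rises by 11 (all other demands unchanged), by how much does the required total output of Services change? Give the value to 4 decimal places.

Form M = I − A:
  [  0.94   -0.20   -0.15   -0.02]
  [ -0.15    0.92   -0.12   -0.13]
  [ -0.12   -0.01    0.97   -0.09]
  [ -0.07   -0.13   -0.19    0.89]
Leontief inverse L = M⁻¹:
  [  1.1411    0.2628    0.2260    0.0869]
  [  0.2288    1.1670    0.2185    0.1977]
  [  0.1581    0.0635    1.0873    0.1228]
  [  0.1569    0.2047    0.2818    1.1855]
Total output x = L · d:
  x_0 = 1.1411·18 + 0.2628·67 + 0.2260·32 + 0.0869·33 = 48.2453
  x_1 = 0.2288·18 + 1.1670·67 + 0.2185·32 + 0.1977·33 = 95.8247
  x_2 = 0.1581·18 + 0.0635·67 + 1.0873·32 + 0.1228·33 = 45.9472
  x_3 = 0.1569·18 + 0.2047·67 + 0.2818·32 + 1.1855·33 = 64.6791
Δx_3 = L[3,1] · Δd_1 = 0.2047 · 11 = 2.2517

2.2517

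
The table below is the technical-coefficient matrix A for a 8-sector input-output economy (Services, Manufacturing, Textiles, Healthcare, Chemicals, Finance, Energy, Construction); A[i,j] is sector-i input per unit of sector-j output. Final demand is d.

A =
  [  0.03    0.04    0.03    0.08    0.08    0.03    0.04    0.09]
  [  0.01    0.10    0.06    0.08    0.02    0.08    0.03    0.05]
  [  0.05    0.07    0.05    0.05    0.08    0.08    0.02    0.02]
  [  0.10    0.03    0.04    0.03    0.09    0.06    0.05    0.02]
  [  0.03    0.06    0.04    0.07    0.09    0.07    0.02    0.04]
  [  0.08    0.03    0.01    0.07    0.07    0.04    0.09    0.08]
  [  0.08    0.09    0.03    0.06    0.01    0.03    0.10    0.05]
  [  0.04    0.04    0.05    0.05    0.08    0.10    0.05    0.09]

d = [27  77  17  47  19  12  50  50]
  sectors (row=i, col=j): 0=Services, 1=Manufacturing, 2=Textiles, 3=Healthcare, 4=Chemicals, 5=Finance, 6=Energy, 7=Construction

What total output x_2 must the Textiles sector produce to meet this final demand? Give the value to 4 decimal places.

Form M = I − A:
  [  0.97   -0.04   -0.03   -0.08   -0.08   -0.03   -0.04   -0.09]
  [ -0.01    0.90   -0.06   -0.08   -0.02   -0.08   -0.03   -0.05]
  [ -0.05   -0.07    0.95   -0.05   -0.08   -0.08   -0.02   -0.02]
  [ -0.10   -0.03   -0.04    0.97   -0.09   -0.06   -0.05   -0.02]
  [ -0.03   -0.06   -0.04   -0.07    0.91   -0.07   -0.02   -0.04]
  [ -0.08   -0.03   -0.01   -0.07   -0.07    0.96   -0.09   -0.08]
  [ -0.08   -0.09   -0.03   -0.06   -0.01   -0.03    0.90   -0.05]
  [ -0.04   -0.04   -0.05   -0.05   -0.08   -0.10   -0.05    0.91]
Leontief inverse L = M⁻¹:
  [  1.0700    0.0813    0.0599    0.1247    0.1319    0.0787    0.0766    0.1313]
  [  0.0517    1.1445    0.0905    0.1266    0.0689    0.1291    0.0690    0.0909]
  [  0.0882    0.1122    1.0783    0.0972    0.1302    0.1256    0.0558    0.0606]
  [  0.1379    0.0716    0.0673    1.0778    0.1406    0.1027    0.0868    0.0627]
  [  0.0694    0.1014    0.0688    0.1160    1.1414    0.1169    0.0559    0.0800]
  [  0.1256    0.0767    0.0417    0.1215    0.1251    1.0898    0.1347    0.1289]
  [  0.1223    0.1388    0.0616    0.1100    0.0570    0.0772    1.1430    0.0956]
  [  0.0884    0.0890    0.0836    0.1052    0.1409    0.1560    0.0968    1.1419]
Total output x = L · d:
  x_0 = 1.0700·27 + 0.0813·77 + 0.0599·17 + 0.1247·47 + 0.1319·19 + 0.0787·12 + 0.0766·50 + 0.1313·50 = 55.8749
  x_1 = 0.0517·27 + 1.1445·77 + 0.0905·17 + 0.1266·47 + 0.0689·19 + 0.1291·12 + 0.0690·50 + 0.0909·50 = 107.8623
  x_2 = 0.0882·27 + 0.1122·77 + 1.0783·17 + 0.0972·47 + 0.1302·19 + 0.1256·12 + 0.0558·50 + 0.0606·50 = 43.7196
  x_3 = 0.1379·27 + 0.0716·77 + 0.0673·17 + 1.0778·47 + 0.1406·19 + 0.1027·12 + 0.0868·50 + 0.0627·50 = 72.4125
  x_4 = 0.0694·27 + 0.1014·77 + 0.0688·17 + 0.1160·47 + 1.1414·19 + 0.1169·12 + 0.0559·50 + 0.0800·50 = 46.1945
  x_5 = 0.1256·27 + 0.0767·77 + 0.0417·17 + 0.1215·47 + 0.1251·19 + 1.0898·12 + 0.1347·50 + 0.1289·50 = 44.3596
  x_6 = 0.1223·27 + 0.1388·77 + 0.0616·17 + 0.1100·47 + 0.0570·19 + 0.0772·12 + 1.1430·50 + 0.0956·50 = 84.1453
  x_7 = 0.0884·27 + 0.0890·77 + 0.0836·17 + 0.1052·47 + 0.1409·19 + 0.1560·12 + 0.0968·50 + 1.1419·50 = 82.0823

43.7196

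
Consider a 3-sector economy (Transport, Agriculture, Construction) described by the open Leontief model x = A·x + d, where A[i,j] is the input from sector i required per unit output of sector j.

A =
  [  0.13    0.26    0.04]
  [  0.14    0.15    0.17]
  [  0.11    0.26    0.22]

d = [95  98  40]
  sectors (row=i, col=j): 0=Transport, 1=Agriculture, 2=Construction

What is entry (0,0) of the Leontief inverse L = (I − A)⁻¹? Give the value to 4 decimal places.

L[0,0] = 1.2378

Form M = I − A:
  [  0.87   -0.26   -0.04]
  [ -0.14    0.85   -0.17]
  [ -0.11   -0.26    0.78]
Leontief inverse L = M⁻¹:
  [  1.2378    0.4265    0.1564]
  [  0.2558    1.3487    0.3071]
  [  0.2598    0.5097    1.4065]
Total output x = L · d:
  x_0 = 1.2378·95 + 0.4265·98 + 0.1564·40 = 165.6463
  x_1 = 0.2558·95 + 1.3487·98 + 0.3071·40 = 168.7559
  x_2 = 0.2598·95 + 0.5097·98 + 1.4065·40 = 130.8944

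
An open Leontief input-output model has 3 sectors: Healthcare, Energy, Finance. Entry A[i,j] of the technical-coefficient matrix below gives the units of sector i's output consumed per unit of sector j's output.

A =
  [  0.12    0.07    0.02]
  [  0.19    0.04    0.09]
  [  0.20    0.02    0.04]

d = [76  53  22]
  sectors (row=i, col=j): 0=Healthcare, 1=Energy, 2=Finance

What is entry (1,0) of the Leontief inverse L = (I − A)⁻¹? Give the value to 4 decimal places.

L[1,0] = 0.2532

Form M = I − A:
  [  0.88   -0.07   -0.02]
  [ -0.19    0.96   -0.09]
  [ -0.20   -0.02    0.96]
Leontief inverse L = M⁻¹:
  [  1.1621    0.0854    0.0322]
  [  0.2532    1.0623    0.1049]
  [  0.2474    0.0399    1.0506]
Total output x = L · d:
  x_0 = 1.1621·76 + 0.0854·53 + 0.0322·22 = 93.5571
  x_1 = 0.2532·76 + 1.0623·53 + 0.1049·22 = 77.8526
  x_2 = 0.2474·76 + 0.0399·53 + 1.0506·22 = 44.0297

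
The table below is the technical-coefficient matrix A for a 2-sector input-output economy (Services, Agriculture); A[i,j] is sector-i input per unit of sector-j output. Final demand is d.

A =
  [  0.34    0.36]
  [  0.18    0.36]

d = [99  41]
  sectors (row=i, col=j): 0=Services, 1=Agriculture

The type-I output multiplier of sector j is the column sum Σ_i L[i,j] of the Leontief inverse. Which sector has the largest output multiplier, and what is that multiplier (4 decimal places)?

Agriculture (2.8523)

Form M = I − A:
  [  0.66   -0.36]
  [ -0.18    0.64]
Leontief inverse L = M⁻¹:
  [  1.7897    1.0067]
  [  0.5034    1.8456]
Total output x = L · d:
  x_0 = 1.7897·99 + 1.0067·41 = 218.4564
  x_1 = 0.5034·99 + 1.8456·41 = 125.5034
Output multipliers (column sums of L):
  Services: 2.2931
  Agriculture: 2.8523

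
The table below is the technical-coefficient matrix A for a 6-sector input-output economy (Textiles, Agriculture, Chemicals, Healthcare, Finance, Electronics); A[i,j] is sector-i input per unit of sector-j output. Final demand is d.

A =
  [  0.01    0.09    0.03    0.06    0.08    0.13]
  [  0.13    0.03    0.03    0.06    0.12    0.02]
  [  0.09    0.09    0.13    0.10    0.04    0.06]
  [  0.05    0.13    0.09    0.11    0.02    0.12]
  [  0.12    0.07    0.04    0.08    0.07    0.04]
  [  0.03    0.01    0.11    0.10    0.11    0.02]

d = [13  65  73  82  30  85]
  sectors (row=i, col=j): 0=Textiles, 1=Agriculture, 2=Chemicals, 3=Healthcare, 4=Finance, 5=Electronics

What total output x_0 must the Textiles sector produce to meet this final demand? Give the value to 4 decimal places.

Form M = I − A:
  [  0.99   -0.09   -0.03   -0.06   -0.08   -0.13]
  [ -0.13    0.97   -0.03   -0.06   -0.12   -0.02]
  [ -0.09   -0.09    0.87   -0.10   -0.04   -0.06]
  [ -0.05   -0.13   -0.09    0.89   -0.02   -0.12]
  [ -0.12   -0.07   -0.04   -0.08    0.93   -0.04]
  [ -0.03   -0.01   -0.11   -0.10   -0.11    0.98]
Leontief inverse L = M⁻¹:
  [  1.0626    0.1338    0.0813    0.1209    0.1348    0.1690]
  [  0.1772    1.0826    0.0722    0.1162    0.1690    0.0712]
  [  0.1552    0.1584    1.1991    0.1791    0.1038    0.1234]
  [  0.1163    0.1935    0.1605    1.1905    0.0886    0.1786]
  [  0.1707    0.1251    0.0884    0.1414    1.1240    0.0938]
  [  0.0828    0.0667    0.1641    0.1623    0.1527    1.0689]
Total output x = L · d:
  x_0 = 1.0626·13 + 0.1338·65 + 0.0813·73 + 0.1209·82 + 0.1348·30 + 0.1690·85 = 56.7672
  x_1 = 0.1772·13 + 1.0826·65 + 0.0722·73 + 0.1162·82 + 0.1690·30 + 0.0712·85 = 98.5916
  x_2 = 0.1552·13 + 0.1584·65 + 1.1991·73 + 0.1791·82 + 0.1038·30 + 0.1234·85 = 128.1394
  x_3 = 0.1163·13 + 0.1935·65 + 0.1605·73 + 1.1905·82 + 0.0886·30 + 0.1786·85 = 141.2662
  x_4 = 0.1707·13 + 0.1251·65 + 0.0884·73 + 0.1414·82 + 1.1240·30 + 0.0938·85 = 70.0926
  x_5 = 0.0828·13 + 0.0667·65 + 0.1641·73 + 0.1623·82 + 0.1527·30 + 1.0689·85 = 126.1439

56.7672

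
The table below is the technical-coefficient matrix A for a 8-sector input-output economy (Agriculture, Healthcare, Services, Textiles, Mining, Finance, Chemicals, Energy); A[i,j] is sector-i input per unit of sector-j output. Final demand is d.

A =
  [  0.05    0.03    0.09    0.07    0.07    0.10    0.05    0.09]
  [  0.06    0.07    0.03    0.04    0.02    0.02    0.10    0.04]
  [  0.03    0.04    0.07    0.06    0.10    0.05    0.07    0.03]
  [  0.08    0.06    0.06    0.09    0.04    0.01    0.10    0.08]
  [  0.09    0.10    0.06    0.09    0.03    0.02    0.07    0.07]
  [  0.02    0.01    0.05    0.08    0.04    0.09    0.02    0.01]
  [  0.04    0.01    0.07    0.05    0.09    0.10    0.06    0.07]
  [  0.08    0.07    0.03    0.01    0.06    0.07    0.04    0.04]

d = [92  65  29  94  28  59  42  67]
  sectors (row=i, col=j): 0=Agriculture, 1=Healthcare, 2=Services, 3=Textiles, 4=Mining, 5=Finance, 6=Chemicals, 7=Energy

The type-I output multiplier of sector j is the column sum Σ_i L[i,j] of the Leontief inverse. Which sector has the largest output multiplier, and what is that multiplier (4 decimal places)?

Form M = I − A:
  [  0.95   -0.03   -0.09   -0.07   -0.07   -0.10   -0.05   -0.09]
  [ -0.06    0.93   -0.03   -0.04   -0.02   -0.02   -0.10   -0.04]
  [ -0.03   -0.04    0.93   -0.06   -0.10   -0.05   -0.07   -0.03]
  [ -0.08   -0.06   -0.06    0.91   -0.04   -0.01   -0.10   -0.08]
  [ -0.09   -0.10   -0.06   -0.09    0.97   -0.02   -0.07   -0.07]
  [ -0.02   -0.01   -0.05   -0.08   -0.04    0.91   -0.02   -0.01]
  [ -0.04   -0.01   -0.07   -0.05   -0.09   -0.10    0.94   -0.07]
  [ -0.08   -0.07   -0.03   -0.01   -0.06   -0.07   -0.04    0.96]
Leontief inverse L = M⁻¹:
  [  1.1054    0.0778    0.1477    0.1324    0.1277    0.1587    0.1111    0.1416]
  [  0.0987    1.1017    0.0713    0.0813    0.0616    0.0634    0.1457    0.0799]
  [  0.0778    0.0820    1.1193    0.1141    0.1476    0.0959    0.1246    0.0760]
  [  0.1362    0.1068    0.1173    1.1479    0.0979    0.0670    0.1640    0.1363]
  [  0.1463    0.1479    0.1170    0.1484    1.0862    0.0759    0.1359    0.1258]
  [  0.0513    0.0365    0.0845    0.1205    0.0721    1.1222    0.0567    0.0401]
  [  0.0895    0.0526    0.1222    0.1072    0.1414    0.1533    1.1134    0.1164]
  [  0.1198    0.1046    0.0723    0.0550    0.0998    0.1145    0.0845    1.0787]
Total output x = L · d:
  x_0 = 1.1054·92 + 0.0778·65 + 0.1477·29 + 0.1324·94 + 0.1277·28 + 0.1587·59 + 0.1111·42 + 0.1416·67 = 150.5758
  x_1 = 0.0987·92 + 1.1017·65 + 0.0713·29 + 0.0813·94 + 0.0616·28 + 0.0634·59 + 0.1457·42 + 0.0799·67 = 107.3366
  x_2 = 0.0778·92 + 0.0820·65 + 1.1193·29 + 0.1141·94 + 0.1476·28 + 0.0959·59 + 0.1246·42 + 0.0760·67 = 75.7913
  x_3 = 0.1362·92 + 0.1068·65 + 0.1173·29 + 1.1479·94 + 0.0979·28 + 0.0670·59 + 0.1640·42 + 0.1363·67 = 153.4885
  x_4 = 0.1463·92 + 0.1479·65 + 0.1170·29 + 0.1484·94 + 1.0862·28 + 0.0759·59 + 0.1359·42 + 0.1258·67 = 89.4450
  x_5 = 0.0513·92 + 0.0365·65 + 0.0845·29 + 0.1205·94 + 0.0721·28 + 1.1222·59 + 0.0567·42 + 0.0401·67 = 94.1680
  x_6 = 0.0895·92 + 0.0526·65 + 0.1222·29 + 0.1072·94 + 0.1414·28 + 0.1533·59 + 1.1134·42 + 0.1164·67 = 92.8459
  x_7 = 0.1198·92 + 0.1046·65 + 0.0723·29 + 0.0550·94 + 0.0998·28 + 0.1145·59 + 0.0845·42 + 1.0787·67 = 110.4589
Output multipliers (column sums of L):
  Agriculture: 1.8251
  Healthcare: 1.7099
  Services: 1.8515
  Textiles: 1.9068
  Mining: 1.8344
  Finance: 1.8508
  Chemicals: 1.9359
  Energy: 1.7950

Chemicals (1.9359)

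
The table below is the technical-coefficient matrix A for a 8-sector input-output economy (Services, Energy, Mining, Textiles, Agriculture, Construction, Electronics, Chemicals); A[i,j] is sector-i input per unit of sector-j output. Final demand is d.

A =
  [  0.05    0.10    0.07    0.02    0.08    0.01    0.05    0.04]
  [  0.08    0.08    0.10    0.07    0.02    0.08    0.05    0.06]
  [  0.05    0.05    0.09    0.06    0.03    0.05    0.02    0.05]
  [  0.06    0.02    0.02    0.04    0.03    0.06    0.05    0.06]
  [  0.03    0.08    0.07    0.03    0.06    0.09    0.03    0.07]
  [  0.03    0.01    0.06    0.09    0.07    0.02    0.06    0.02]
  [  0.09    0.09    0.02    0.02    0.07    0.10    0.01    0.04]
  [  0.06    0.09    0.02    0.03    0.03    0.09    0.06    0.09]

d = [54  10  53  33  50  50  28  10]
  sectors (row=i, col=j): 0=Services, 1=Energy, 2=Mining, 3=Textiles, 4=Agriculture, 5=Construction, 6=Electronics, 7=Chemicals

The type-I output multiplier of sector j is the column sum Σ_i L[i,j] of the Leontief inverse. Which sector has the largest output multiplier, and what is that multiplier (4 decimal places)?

Form M = I − A:
  [  0.95   -0.10   -0.07   -0.02   -0.08   -0.01   -0.05   -0.04]
  [ -0.08    0.92   -0.10   -0.07   -0.02   -0.08   -0.05   -0.06]
  [ -0.05   -0.05    0.91   -0.06   -0.03   -0.05   -0.02   -0.05]
  [ -0.06   -0.02   -0.02    0.96   -0.03   -0.06   -0.05   -0.06]
  [ -0.03   -0.08   -0.07   -0.03    0.94   -0.09   -0.03   -0.07]
  [ -0.03   -0.01   -0.06   -0.09   -0.07    0.98   -0.06   -0.02]
  [ -0.09   -0.09   -0.02   -0.02   -0.07   -0.10    0.99   -0.04]
  [ -0.06   -0.09   -0.02   -0.03   -0.03   -0.09   -0.06    0.91]
Leontief inverse L = M⁻¹:
  [  1.0935    0.1530    0.1184    0.0547    0.1148    0.0593    0.0801    0.0819]
  [  0.1331    1.1389    0.1561    0.1155    0.0644    0.1345    0.0899    0.1090]
  [  0.0883    0.0929    1.1317    0.0935    0.0618    0.0907    0.0494    0.0873]
  [  0.0929    0.0587    0.0516    1.0664    0.0605    0.0953    0.0757    0.0912]
  [  0.0741    0.1305    0.1192    0.0708    1.0978    0.1397    0.0649    0.1135]
  [  0.0643    0.0483    0.0934    0.1166    0.1001    1.0596    0.0840    0.0535]
  [  0.1313    0.1405    0.0695    0.0585    0.1094    0.1440    1.0451    0.0802]
  [  0.1077    0.1450    0.0676    0.0700    0.0706    0.1412    0.0971    1.1343]
Total output x = L · d:
  x_0 = 1.0935·54 + 0.1530·10 + 0.1184·53 + 0.0547·33 + 0.1148·50 + 0.0593·50 + 0.0801·28 + 0.0819·10 = 80.4287
  x_1 = 0.1331·54 + 1.1389·10 + 0.1561·53 + 0.1155·33 + 0.0644·50 + 0.1345·50 + 0.0899·28 + 0.1090·10 = 44.2160
  x_2 = 0.0883·54 + 0.0929·10 + 1.1317·53 + 0.0935·33 + 0.0618·50 + 0.0907·50 + 0.0494·28 + 0.0873·10 = 78.6429
  x_3 = 0.0929·54 + 0.0587·10 + 0.0516·53 + 1.0664·33 + 0.0605·50 + 0.0953·50 + 0.0757·28 + 0.0912·10 = 54.3481
  x_4 = 0.0741·54 + 0.1305·10 + 0.1192·53 + 0.0708·33 + 1.0978·50 + 0.1397·50 + 0.0649·28 + 0.1135·10 = 78.7906
  x_5 = 0.0643·54 + 0.0483·10 + 0.0934·53 + 0.1166·33 + 0.1001·50 + 1.0596·50 + 0.0840·28 + 0.0535·10 = 73.6190
  x_6 = 0.1313·54 + 0.1405·10 + 0.0695·53 + 0.0585·33 + 0.1094·50 + 0.1440·50 + 1.0451·28 + 0.0802·10 = 56.8359
  x_7 = 0.1077·54 + 0.1450·10 + 0.0676·53 + 0.0700·33 + 0.0706·50 + 0.1412·50 + 0.0971·28 + 1.1343·10 = 37.8110
Output multipliers (column sums of L):
  Services: 1.7851
  Energy: 1.9078
  Mining: 1.8075
  Textiles: 1.6459
  Agriculture: 1.6794
  Construction: 1.8642
  Electronics: 1.5862
  Chemicals: 1.7509

Energy (1.9078)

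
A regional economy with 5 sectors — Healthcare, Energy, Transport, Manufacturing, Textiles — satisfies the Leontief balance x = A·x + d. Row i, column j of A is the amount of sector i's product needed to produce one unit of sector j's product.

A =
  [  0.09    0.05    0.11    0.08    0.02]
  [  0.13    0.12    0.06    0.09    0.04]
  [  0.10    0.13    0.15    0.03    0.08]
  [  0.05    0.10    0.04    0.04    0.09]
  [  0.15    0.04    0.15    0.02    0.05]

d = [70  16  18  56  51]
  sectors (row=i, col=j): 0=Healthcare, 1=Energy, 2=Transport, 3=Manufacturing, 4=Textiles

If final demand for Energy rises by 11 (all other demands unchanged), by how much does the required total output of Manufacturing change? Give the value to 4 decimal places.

Form M = I − A:
  [  0.91   -0.05   -0.11   -0.08   -0.02]
  [ -0.13    0.88   -0.06   -0.09   -0.04]
  [ -0.10   -0.13    0.85   -0.03   -0.08]
  [ -0.05   -0.10   -0.04    0.96   -0.09]
  [ -0.15   -0.04   -0.15   -0.02    0.95]
Leontief inverse L = M⁻¹:
  [  1.1477    0.1056    0.1707    0.1120    0.0536]
  [  0.2039    1.1859    0.1301    0.1339    0.0779]
  [  0.1910    0.2087    1.2415    0.0769    0.1246]
  [  0.1098    0.1474    0.0958    1.0701    0.1180]
  [  0.2223    0.1027    0.2305    0.0580    1.0865]
Total output x = L · d:
  x_0 = 1.1477·70 + 0.1056·16 + 0.1707·18 + 0.1120·56 + 0.0536·51 = 94.1087
  x_1 = 0.2039·70 + 1.1859·16 + 0.1301·18 + 0.1339·56 + 0.0779·51 = 47.0586
  x_2 = 0.1910·70 + 0.2087·16 + 1.2415·18 + 0.0769·56 + 0.1246·51 = 49.7184
  x_3 = 0.1098·70 + 0.1474·16 + 0.0958·18 + 1.0701·56 + 0.1180·51 = 77.7094
  x_4 = 0.2223·70 + 0.1027·16 + 0.2305·18 + 0.0580·56 + 1.0865·51 = 80.0112
Δx_3 = L[3,1] · Δd_1 = 0.1474 · 11 = 1.6209

1.6209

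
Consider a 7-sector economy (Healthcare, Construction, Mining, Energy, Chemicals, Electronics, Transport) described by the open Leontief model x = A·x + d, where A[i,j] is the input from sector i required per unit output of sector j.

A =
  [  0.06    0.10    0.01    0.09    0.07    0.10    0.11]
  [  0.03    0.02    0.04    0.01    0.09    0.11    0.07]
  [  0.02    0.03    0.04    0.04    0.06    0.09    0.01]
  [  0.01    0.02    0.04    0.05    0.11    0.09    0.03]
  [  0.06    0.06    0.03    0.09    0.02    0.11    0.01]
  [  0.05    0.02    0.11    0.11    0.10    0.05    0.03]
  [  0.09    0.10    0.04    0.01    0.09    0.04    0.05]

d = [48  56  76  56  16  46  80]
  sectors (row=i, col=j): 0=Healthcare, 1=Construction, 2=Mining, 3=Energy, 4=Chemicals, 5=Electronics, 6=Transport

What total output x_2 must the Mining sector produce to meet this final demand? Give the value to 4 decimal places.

Form M = I − A:
  [  0.94   -0.10   -0.01   -0.09   -0.07   -0.10   -0.11]
  [ -0.03    0.98   -0.04   -0.01   -0.09   -0.11   -0.07]
  [ -0.02   -0.03    0.96   -0.04   -0.06   -0.09   -0.01]
  [ -0.01   -0.02   -0.04    0.95   -0.11   -0.09   -0.03]
  [ -0.06   -0.06   -0.03   -0.09    0.98   -0.11   -0.01]
  [ -0.05   -0.02   -0.11   -0.11   -0.10    0.95   -0.03]
  [ -0.09   -0.10   -0.04   -0.01   -0.09   -0.04    0.95]
Leontief inverse L = M⁻¹:
  [  1.1040    0.1450    0.0543    0.1438    0.1433    0.1747    0.1507]
  [  0.0618    1.0512    0.0731    0.0524    0.1362    0.1598    0.0935]
  [  0.0408    0.0497    1.0663    0.0738    0.0968    0.1304    0.0271]
  [  0.0363    0.0452    0.0704    1.0905    0.1521    0.1387    0.0487]
  [  0.0864    0.0864    0.0639    0.1328    1.0735    0.1636    0.0377]
  [  0.0814    0.0542    0.1450    0.1591    0.1567    1.1168    0.0569]
  [  0.1248    0.1374    0.0706    0.0530    0.1419    0.1028    1.0844]
Total output x = L · d:
  x_0 = 1.1040·48 + 0.1450·56 + 0.0543·76 + 0.1438·56 + 0.1433·16 + 0.1747·46 + 0.1507·80 = 95.6705
  x_1 = 0.0618·48 + 1.0512·56 + 0.0731·76 + 0.0524·56 + 0.1362·16 + 0.1598·46 + 0.0935·80 = 87.3327
  x_2 = 0.0408·48 + 0.0497·56 + 1.0663·76 + 0.0738·56 + 0.0968·16 + 0.1304·46 + 0.0271·80 = 99.6290
  x_3 = 0.0363·48 + 0.0452·56 + 0.0704·76 + 1.0905·56 + 0.1521·16 + 0.1387·46 + 0.0487·80 = 83.3982
  x_4 = 0.0864·48 + 0.0864·56 + 0.0639·76 + 0.1328·56 + 1.0735·16 + 0.1636·46 + 0.0377·80 = 48.9957
  x_5 = 0.0814·48 + 0.0542·56 + 0.1450·76 + 0.1591·56 + 0.1567·16 + 1.1168·46 + 0.0569·80 = 85.3010
  x_6 = 0.1248·48 + 0.1374·56 + 0.0706·76 + 0.0530·56 + 0.1419·16 + 0.1028·46 + 1.0844·80 = 115.7731

99.6290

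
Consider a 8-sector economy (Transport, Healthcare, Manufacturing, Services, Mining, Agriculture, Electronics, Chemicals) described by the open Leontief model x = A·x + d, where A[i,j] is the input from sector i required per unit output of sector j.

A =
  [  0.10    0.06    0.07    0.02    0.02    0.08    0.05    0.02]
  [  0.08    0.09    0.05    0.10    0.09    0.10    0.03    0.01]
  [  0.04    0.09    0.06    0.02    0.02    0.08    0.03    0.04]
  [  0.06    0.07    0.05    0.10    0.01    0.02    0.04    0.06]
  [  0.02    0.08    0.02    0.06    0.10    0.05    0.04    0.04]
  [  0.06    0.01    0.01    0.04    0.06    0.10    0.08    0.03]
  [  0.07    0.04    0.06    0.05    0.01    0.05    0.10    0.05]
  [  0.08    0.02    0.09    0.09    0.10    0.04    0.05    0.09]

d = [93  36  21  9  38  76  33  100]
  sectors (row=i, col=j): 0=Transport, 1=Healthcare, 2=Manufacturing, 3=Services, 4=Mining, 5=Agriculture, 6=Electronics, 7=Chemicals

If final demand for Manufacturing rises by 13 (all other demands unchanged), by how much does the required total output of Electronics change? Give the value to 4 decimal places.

1.3162

Form M = I − A:
  [  0.90   -0.06   -0.07   -0.02   -0.02   -0.08   -0.05   -0.02]
  [ -0.08    0.91   -0.05   -0.10   -0.09   -0.10   -0.03   -0.01]
  [ -0.04   -0.09    0.94   -0.02   -0.02   -0.08   -0.03   -0.04]
  [ -0.06   -0.07   -0.05    0.90   -0.01   -0.02   -0.04   -0.06]
  [ -0.02   -0.08   -0.02   -0.06    0.90   -0.05   -0.04   -0.04]
  [ -0.06   -0.01   -0.01   -0.04   -0.06    0.90   -0.08   -0.03]
  [ -0.07   -0.04   -0.06   -0.05   -0.01   -0.05    0.90   -0.05]
  [ -0.08   -0.02   -0.09   -0.09   -0.10   -0.04   -0.05    0.91]
Leontief inverse L = M⁻¹:
  [  1.1502    0.1022    0.1070    0.0586    0.0540    0.1345    0.0904    0.0467]
  [  0.1413    1.1483    0.0943    0.1585    0.1389    0.1663    0.0798    0.0463]
  [  0.0850    0.1291    1.0933    0.0603    0.0565    0.1301    0.0659    0.0657]
  [  0.1103    0.1145    0.0907    1.1477    0.0442    0.0669    0.0770    0.0917]
  [  0.0649    0.1244    0.0542    0.1083    1.1426    0.0977    0.0777    0.0700]
  [  0.1040    0.0443    0.0417    0.0778    0.0927    1.1452    0.1213    0.0582]
  [  0.1219    0.0822    0.1012    0.0932    0.0428    0.1006    1.1435    0.0822]
  [  0.1419    0.0785    0.1419    0.1485    0.1497    0.1016    0.1005    1.1344]
Total output x = L · d:
  x_0 = 1.1502·93 + 0.1022·36 + 0.1070·21 + 0.0586·9 + 0.0540·38 + 0.1345·76 + 0.0904·33 + 0.0467·100 = 133.3531
  x_1 = 0.1413·93 + 1.1483·36 + 0.0943·21 + 0.1585·9 + 0.1389·38 + 0.1663·76 + 0.0798·33 + 0.0463·100 = 83.0712
  x_2 = 0.0850·93 + 0.1291·36 + 1.0933·21 + 0.0603·9 + 0.0565·38 + 0.1301·76 + 0.0659·33 + 0.0657·100 = 56.8360
  x_3 = 0.1103·93 + 0.1145·36 + 0.0907·21 + 1.1477·9 + 0.0442·38 + 0.0669·76 + 0.0770·33 + 0.0917·100 = 45.0919
  x_4 = 0.0649·93 + 0.1244·36 + 0.0542·21 + 0.1083·9 + 1.1426·38 + 0.0977·76 + 0.0777·33 + 0.0700·100 = 73.0399
  x_5 = 0.1040·93 + 0.0443·36 + 0.0417·21 + 0.0778·9 + 0.0927·38 + 1.1452·76 + 0.1213·33 + 0.0582·100 = 113.2228
  x_6 = 0.1219·93 + 0.0822·36 + 0.1012·21 + 0.0932·9 + 0.0428·38 + 0.1006·76 + 1.1435·33 + 0.0822·100 = 72.4880
  x_7 = 0.1419·93 + 0.0785·36 + 0.1419·21 + 0.1485·9 + 0.1497·38 + 0.1016·76 + 0.1005·33 + 1.1344·100 = 150.5060
Δx_6 = L[6,2] · Δd_2 = 0.1012 · 13 = 1.3162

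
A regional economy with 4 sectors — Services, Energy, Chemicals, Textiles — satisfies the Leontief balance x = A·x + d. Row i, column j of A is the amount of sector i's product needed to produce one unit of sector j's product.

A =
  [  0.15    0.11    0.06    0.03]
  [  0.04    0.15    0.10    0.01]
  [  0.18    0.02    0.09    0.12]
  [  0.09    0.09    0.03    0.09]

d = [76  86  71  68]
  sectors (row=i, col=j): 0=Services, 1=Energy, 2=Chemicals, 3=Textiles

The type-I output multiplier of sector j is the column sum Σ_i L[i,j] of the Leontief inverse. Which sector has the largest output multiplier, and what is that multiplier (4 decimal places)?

Form M = I − A:
  [  0.85   -0.11   -0.06   -0.03]
  [ -0.04    0.85   -0.10   -0.01]
  [ -0.18   -0.02    0.91   -0.12]
  [ -0.09   -0.09   -0.03    0.91]
Leontief inverse L = M⁻¹:
  [  1.2112    0.1649    0.0998    0.0549]
  [  0.0892    1.1949    0.1383    0.0343]
  [  0.2596    0.0769    1.1297    0.1584]
  [  0.1372    0.1370    0.0608    1.1129]
Total output x = L · d:
  x_0 = 1.2112·76 + 0.1649·86 + 0.0998·71 + 0.0549·68 = 117.0490
  x_1 = 0.0892·76 + 1.1949·86 + 0.1383·71 + 0.0343·68 = 121.6902
  x_2 = 0.2596·76 + 0.0769·86 + 1.1297·71 + 0.1584·68 = 117.3266
  x_3 = 0.1372·76 + 0.1370·86 + 0.0608·71 + 1.1129·68 = 102.2048
Output multipliers (column sums of L):
  Services: 1.6971
  Energy: 1.5738
  Chemicals: 1.4286
  Textiles: 1.3605

Services (1.6971)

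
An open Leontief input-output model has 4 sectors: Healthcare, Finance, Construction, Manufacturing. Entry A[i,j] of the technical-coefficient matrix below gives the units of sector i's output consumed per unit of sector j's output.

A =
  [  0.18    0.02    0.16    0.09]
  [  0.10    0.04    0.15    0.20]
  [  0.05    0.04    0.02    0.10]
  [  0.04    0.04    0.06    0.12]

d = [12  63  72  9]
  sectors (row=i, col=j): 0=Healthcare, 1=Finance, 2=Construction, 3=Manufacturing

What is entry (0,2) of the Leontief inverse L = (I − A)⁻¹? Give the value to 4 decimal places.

Form M = I − A:
  [  0.82   -0.02   -0.16   -0.09]
  [ -0.10    0.96   -0.15   -0.20]
  [ -0.05   -0.04    0.98   -0.10]
  [ -0.04   -0.04   -0.06    0.88]
Leontief inverse L = M⁻¹:
  [  1.2459    0.0419    0.2197    0.1619]
  [  0.1562    1.0652    0.2058    0.2815]
  [  0.0770    0.0511    1.0493    0.1387]
  [  0.0690    0.0538    0.0909    1.1660]
Total output x = L · d:
  x_0 = 1.2459·12 + 0.0419·63 + 0.2197·72 + 0.1619·9 = 34.8660
  x_1 = 0.1562·12 + 1.0652·63 + 0.2058·72 + 0.2815·9 = 86.3320
  x_2 = 0.0770·12 + 0.0511·63 + 1.0493·72 + 0.1387·9 = 80.9409
  x_3 = 0.0690·12 + 0.0538·63 + 0.0909·72 + 1.1660·9 = 21.2550

L[0,2] = 0.2197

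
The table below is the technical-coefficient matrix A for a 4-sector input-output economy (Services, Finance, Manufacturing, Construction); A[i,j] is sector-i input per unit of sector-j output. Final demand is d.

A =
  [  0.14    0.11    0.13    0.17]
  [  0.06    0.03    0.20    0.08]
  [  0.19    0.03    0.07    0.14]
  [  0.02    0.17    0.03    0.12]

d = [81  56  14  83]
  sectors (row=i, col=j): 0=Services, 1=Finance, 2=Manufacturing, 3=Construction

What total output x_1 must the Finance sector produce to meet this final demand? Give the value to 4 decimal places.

Form M = I − A:
  [  0.86   -0.11   -0.13   -0.17]
  [ -0.06    0.97   -0.20   -0.08]
  [ -0.19   -0.03    0.93   -0.14]
  [ -0.02   -0.17   -0.03    0.88]
Leontief inverse L = M⁻¹:
  [  1.2329    0.1979    0.2243    0.2919]
  [  0.1363    1.0834    0.2574    0.1658]
  [  0.2658    0.1081    1.1435    0.2431]
  [  0.0634    0.2175    0.0938    1.1833]
Total output x = L · d:
  x_0 = 1.2329·81 + 0.1979·56 + 0.2243·14 + 0.2919·83 = 138.3165
  x_1 = 0.1363·81 + 1.0834·56 + 0.2574·14 + 0.1658·83 = 89.0736
  x_2 = 0.2658·81 + 0.1081·56 + 1.1435·14 + 0.2431·83 = 63.7746
  x_3 = 0.0634·81 + 0.2175·56 + 0.0938·14 + 1.1833·83 = 116.8433

89.0736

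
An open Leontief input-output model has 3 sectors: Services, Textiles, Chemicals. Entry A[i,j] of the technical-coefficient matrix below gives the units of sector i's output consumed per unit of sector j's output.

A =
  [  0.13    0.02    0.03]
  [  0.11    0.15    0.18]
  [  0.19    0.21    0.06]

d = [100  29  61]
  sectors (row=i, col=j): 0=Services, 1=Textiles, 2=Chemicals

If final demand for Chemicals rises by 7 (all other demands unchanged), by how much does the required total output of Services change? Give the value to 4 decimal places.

0.3115

Form M = I − A:
  [  0.87   -0.02   -0.03]
  [ -0.11    0.85   -0.18]
  [ -0.19   -0.21    0.94]
Leontief inverse L = M⁻¹:
  [  1.1640    0.0384    0.0445]
  [  0.2104    1.2418    0.2445]
  [  0.2823    0.2852    1.1274]
Total output x = L · d:
  x_0 = 1.1640·100 + 0.0384·29 + 0.0445·61 = 120.2271
  x_1 = 0.2104·100 + 1.2418·29 + 0.2445·61 = 71.9696
  x_2 = 0.2823·100 + 0.2852·29 + 1.1274·61 = 105.2732
Δx_0 = L[0,2] · Δd_2 = 0.0445 · 7 = 0.3115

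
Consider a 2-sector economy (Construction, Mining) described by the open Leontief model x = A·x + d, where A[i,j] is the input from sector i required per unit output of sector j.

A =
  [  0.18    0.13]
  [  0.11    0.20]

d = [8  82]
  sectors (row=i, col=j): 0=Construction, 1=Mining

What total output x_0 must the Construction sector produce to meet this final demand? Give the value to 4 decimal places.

26.5856

Form M = I − A:
  [  0.82   -0.13]
  [ -0.11    0.80]
Leontief inverse L = M⁻¹:
  [  1.2467    0.2026]
  [  0.1714    1.2779]
Total output x = L · d:
  x_0 = 1.2467·8 + 0.2026·82 = 26.5856
  x_1 = 0.1714·8 + 1.2779·82 = 106.1555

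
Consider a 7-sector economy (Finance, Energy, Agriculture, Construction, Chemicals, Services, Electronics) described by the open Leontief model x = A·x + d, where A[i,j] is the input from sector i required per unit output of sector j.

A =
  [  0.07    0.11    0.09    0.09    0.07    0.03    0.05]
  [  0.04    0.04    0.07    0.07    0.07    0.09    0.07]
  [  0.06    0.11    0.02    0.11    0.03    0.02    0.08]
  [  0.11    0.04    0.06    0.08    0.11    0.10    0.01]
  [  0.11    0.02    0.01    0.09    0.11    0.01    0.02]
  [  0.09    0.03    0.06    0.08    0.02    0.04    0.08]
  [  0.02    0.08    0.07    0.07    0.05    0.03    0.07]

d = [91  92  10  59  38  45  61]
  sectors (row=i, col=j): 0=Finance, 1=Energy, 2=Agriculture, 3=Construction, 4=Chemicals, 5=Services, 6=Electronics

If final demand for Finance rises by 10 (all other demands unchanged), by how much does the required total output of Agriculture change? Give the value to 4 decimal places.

1.1496

Form M = I − A:
  [  0.93   -0.11   -0.09   -0.09   -0.07   -0.03   -0.05]
  [ -0.04    0.96   -0.07   -0.07   -0.07   -0.09   -0.07]
  [ -0.06   -0.11    0.98   -0.11   -0.03   -0.02   -0.08]
  [ -0.11   -0.04   -0.06    0.92   -0.11   -0.10   -0.01]
  [ -0.11   -0.02   -0.01   -0.09    0.89   -0.01   -0.02]
  [ -0.09   -0.03   -0.06   -0.08   -0.02    0.96   -0.08]
  [ -0.02   -0.08   -0.07   -0.07   -0.05   -0.03    0.93]
Leontief inverse L = M⁻¹:
  [  1.1367    0.1665    0.1395    0.1677    0.1351    0.0759    0.0969]
  [  0.0995    1.0875    0.1122    0.1375    0.1233    0.1265    0.1119]
  [  0.1150    0.1562    1.0660    0.1736    0.0868    0.0631    0.1188]
  [  0.1837    0.0944    0.1089    1.1587    0.1750    0.1411    0.0547]
  [  0.1657    0.0599    0.0463    0.1474    1.1647    0.0407    0.0475]
  [  0.1414    0.0786    0.1022    0.1412    0.0690    1.0747    0.1178]
  [  0.0690    0.1218    0.1069    0.1282    0.0981    0.0647    1.1064]
Total output x = L · d:
  x_0 = 1.1367·91 + 0.1665·92 + 0.1395·10 + 0.1677·59 + 0.1351·38 + 0.0759·45 + 0.0969·61 = 144.5050
  x_1 = 0.0995·91 + 1.0875·92 + 0.1122·10 + 0.1375·59 + 0.1233·38 + 0.1265·45 + 0.1119·61 = 135.5375
  x_2 = 0.1150·91 + 0.1562·92 + 1.0660·10 + 0.1736·59 + 0.0868·38 + 0.0631·45 + 0.1188·61 = 59.1260
  x_3 = 0.1837·91 + 0.0944·92 + 0.1089·10 + 1.1587·59 + 0.1750·38 + 0.1411·45 + 0.0547·61 = 111.1852
  x_4 = 0.1657·91 + 0.0599·92 + 0.0463·10 + 0.1474·59 + 1.1647·38 + 0.0407·45 + 0.0475·61 = 78.7473
  x_5 = 0.1414·91 + 0.0786·92 + 0.1022·10 + 0.1412·59 + 0.0690·38 + 1.0747·45 + 0.1178·61 = 87.6124
  x_6 = 0.0690·91 + 0.1218·92 + 0.1069·10 + 0.1282·59 + 0.0981·38 + 0.0647·45 + 1.1064·61 = 100.2372
Δx_2 = L[2,0] · Δd_0 = 0.1150 · 10 = 1.1496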